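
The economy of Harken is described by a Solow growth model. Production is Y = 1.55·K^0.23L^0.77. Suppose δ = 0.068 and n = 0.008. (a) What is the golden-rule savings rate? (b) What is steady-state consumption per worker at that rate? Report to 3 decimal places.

The effective depreciation rate is n + δ = 0.008 + 0.068 = 0.076.
For Cobb-Douglas, s_gold equals capital's share: s_gold = 0.23.
At the golden rule the marginal product of capital equals n+δ: 0.23·1.55·k^(0.23−1) = 0.076. Solving, k_gold = (0.23·1.55/0.076)^(1/0.77) ≈ 7.4430.
y_gold = 1.55·7.4430^0.23 ≈ 2.4594; c_gold = (1−0.23)·y_gold ≈ 1.8938.

(a) s_gold = 0.230; (b) c_gold ≈ 1.894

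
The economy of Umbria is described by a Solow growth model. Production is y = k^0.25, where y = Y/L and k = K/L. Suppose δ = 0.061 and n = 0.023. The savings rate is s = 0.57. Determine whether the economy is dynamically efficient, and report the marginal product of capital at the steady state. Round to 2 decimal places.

The effective depreciation rate is n + δ = 0.023 + 0.061 = 0.084.
Steady-state k*: s·k^0.25 = 0.084·k gives k* = (0.57/0.084)^(1/0.75) ≈ 12.8468.
MPK = 0.25·12.8468^(-0.75) ≈ 0.0368.
MPK < n+δ = 0.084, so the economy is dynamically inefficient (over-saving).

dynamically inefficient; MPK ≈ 0.04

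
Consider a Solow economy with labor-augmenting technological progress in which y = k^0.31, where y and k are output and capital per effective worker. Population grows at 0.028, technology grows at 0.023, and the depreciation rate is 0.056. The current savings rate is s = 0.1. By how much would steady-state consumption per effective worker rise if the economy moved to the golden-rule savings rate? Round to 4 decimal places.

Δc ≈ 0.2397

The effective depreciation rate is n + g + δ = 0.028 + 0.023 + 0.056 = 0.107.
Current steady state (s = 0.1): k* = (0.1/0.107)^(1/0.69) ≈ 0.9066, y* = 0.9066^0.31 ≈ 0.9701, c* = (1−0.1)·0.9701 ≈ 0.8731.
At the golden rule the marginal product of capital equals n+g+δ: 0.31·k^(0.31−1) = 0.107. Solving, k_gold = (0.31/0.107)^(1/0.69) ≈ 4.6723.
y_gold = 4.6723^0.31 ≈ 1.6127, c_gold = y_gold − 0.107·k_gold ≈ 1.1128.
Gain: Δc = 1.1128 − 0.8731 ≈ 0.2397.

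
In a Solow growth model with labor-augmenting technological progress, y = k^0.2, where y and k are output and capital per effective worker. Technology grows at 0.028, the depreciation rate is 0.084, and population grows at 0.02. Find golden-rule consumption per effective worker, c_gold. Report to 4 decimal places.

c_gold ≈ 0.8876

Capital per effective worker breaks even when investment replaces (n + g + δ)·k; here n + g + δ = 0.132.
Maximizing c = f(k) − (n+g+δ)·k gives f'(k) = n+g+δ, i.e. 0.2·k^(0.2−1) = 0.132, so k_gold = (0.2/0.132)^(1/0.8) ≈ 1.6810.
y_gold = 1.6810^0.2 ≈ 1.1095.
c_gold = y_gold − (n+g+δ)·k_gold = 1.1095 − 0.132·1.6810 ≈ 0.8876.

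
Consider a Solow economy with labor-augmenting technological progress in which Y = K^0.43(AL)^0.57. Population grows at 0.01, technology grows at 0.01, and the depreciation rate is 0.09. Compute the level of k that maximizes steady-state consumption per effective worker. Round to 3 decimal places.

The effective depreciation rate is n + g + δ = 0.01 + 0.01 + 0.09 = 0.11.
Setting f'(k) = n+g+δ gives 0.43·k^(0.43−1) = 0.11, hence k_gold = (0.43/0.11)^(1/0.57) ≈ 10.9328.

k_gold ≈ 10.933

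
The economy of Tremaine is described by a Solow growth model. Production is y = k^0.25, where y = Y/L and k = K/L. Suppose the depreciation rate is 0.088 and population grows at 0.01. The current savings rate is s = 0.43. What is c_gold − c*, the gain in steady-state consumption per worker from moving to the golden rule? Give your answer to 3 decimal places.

n + δ = 0.01 + 0.088 = 0.098.
Current steady state (s = 0.43): k* = (0.43/0.098)^(1/0.75) ≈ 7.1833, y* = 7.1833^0.25 ≈ 1.6371, c* = (1−0.43)·1.6371 ≈ 0.9332.
Setting f'(k) = n+δ gives 0.25·k^(0.25−1) = 0.098, hence k_gold = (0.25/0.098)^(1/0.75) ≈ 3.4857.
y_gold = 3.4857^0.25 ≈ 1.3664, c_gold = y_gold − 0.098·k_gold ≈ 1.0248.
Gain: Δc = 1.0248 − 0.9332 ≈ 0.0916.

Δc ≈ 0.092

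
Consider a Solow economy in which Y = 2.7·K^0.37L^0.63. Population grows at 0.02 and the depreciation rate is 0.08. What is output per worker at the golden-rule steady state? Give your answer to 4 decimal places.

The effective depreciation rate is n + δ = 0.02 + 0.08 = 0.1.
Maximizing c = f(k) − (n+δ)·k gives f'(k) = n+δ, i.e. 0.37·2.7·k^(0.37−1) = 0.1, so k_gold = (0.37·2.7/0.1)^(1/0.63) ≈ 38.6022.
Output: y_gold = 2.7·k_gold^0.37 = 2.7·38.6022^0.37 ≈ 10.4330.

y_gold ≈ 10.4330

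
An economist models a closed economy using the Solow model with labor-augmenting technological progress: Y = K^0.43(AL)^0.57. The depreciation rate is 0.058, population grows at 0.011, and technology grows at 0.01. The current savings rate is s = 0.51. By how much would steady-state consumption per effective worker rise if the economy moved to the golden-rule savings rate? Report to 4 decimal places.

Δc ≈ 0.0456

Capital per effective worker breaks even when investment replaces (n + g + δ)·k; here n + g + δ = 0.079.
Current steady state (s = 0.51): k* = (0.51/0.079)^(1/0.57) ≈ 26.3604, y* = 26.3604^0.43 ≈ 4.0833, c* = (1−0.51)·4.0833 ≈ 2.0008.
Maximizing c = f(k) − (n+g+δ)·k gives f'(k) = n+g+δ, i.e. 0.43·k^(0.43−1) = 0.079, so k_gold = (0.43/0.079)^(1/0.57) ≈ 19.5411.
y_gold = 19.5411^0.43 ≈ 3.5901, c_gold = y_gold − 0.079·k_gold ≈ 2.0464.
Gain: Δc = 2.0464 − 2.0008 ≈ 0.0456.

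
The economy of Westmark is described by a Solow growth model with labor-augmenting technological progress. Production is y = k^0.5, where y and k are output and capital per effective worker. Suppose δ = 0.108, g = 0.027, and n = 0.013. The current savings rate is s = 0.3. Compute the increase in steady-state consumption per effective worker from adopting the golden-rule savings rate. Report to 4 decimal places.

The effective depreciation rate is n + g + δ = 0.013 + 0.027 + 0.108 = 0.148.
Current steady state (s = 0.3): k* = (0.3/0.148)^(1/0.5) ≈ 4.1088, y* = 4.1088^0.5 ≈ 2.0270, c* = (1−0.3)·2.0270 ≈ 1.4189.
Setting f'(k) = n+g+δ gives 0.5·k^(0.5−1) = 0.148, hence k_gold = (0.5/0.148)^(1/0.5) ≈ 11.4134.
y_gold = 11.4134^0.5 ≈ 3.3784, c_gold = y_gold − 0.148·k_gold ≈ 1.6892.
Gain: Δc = 1.6892 − 1.4189 ≈ 0.2703.

Δc ≈ 0.2703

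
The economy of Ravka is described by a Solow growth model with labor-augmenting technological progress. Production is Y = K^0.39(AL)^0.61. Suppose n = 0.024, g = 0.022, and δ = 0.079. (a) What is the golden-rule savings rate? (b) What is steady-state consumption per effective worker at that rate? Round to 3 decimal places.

(a) s_gold = 0.390; (b) c_gold ≈ 1.263

Break-even investment rate: n + g + δ = 0.024 + 0.022 + 0.079 = 0.125.
For Cobb-Douglas, s_gold equals capital's share: s_gold = 0.39.
Setting f'(k) = n+g+δ gives 0.39·k^(0.39−1) = 0.125, hence k_gold = (0.39/0.125)^(1/0.61) ≈ 6.4579.
y_gold = 6.4579^0.39 ≈ 2.0698; c_gold = (1−0.39)·y_gold ≈ 1.2626.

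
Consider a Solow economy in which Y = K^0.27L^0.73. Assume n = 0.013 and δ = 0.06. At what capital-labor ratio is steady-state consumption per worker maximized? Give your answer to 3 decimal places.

k_gold ≈ 6.000

The effective depreciation rate is n + δ = 0.013 + 0.06 = 0.073.
Golden rule sets MPK = n+δ: 0.27·k^(0.27−1) = 0.073, so k_gold = (0.27/0.073)^(1/0.73) ≈ 5.9998.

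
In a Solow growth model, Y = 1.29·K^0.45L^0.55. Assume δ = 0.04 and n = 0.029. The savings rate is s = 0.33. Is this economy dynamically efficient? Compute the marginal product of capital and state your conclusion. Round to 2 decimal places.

dynamically efficient; MPK ≈ 0.09

The effective depreciation rate is n + δ = 0.029 + 0.04 = 0.069.
Steady-state k*: s·A·k^0.45 = 0.069·k gives k* = (0.33·1.29/0.069)^(1/0.55) ≈ 27.3418.
MPK = 0.45·1.29·27.3418^(-0.55) ≈ 0.0941.
MPK > n+δ = 0.069, so the economy is dynamically efficient (under-saving).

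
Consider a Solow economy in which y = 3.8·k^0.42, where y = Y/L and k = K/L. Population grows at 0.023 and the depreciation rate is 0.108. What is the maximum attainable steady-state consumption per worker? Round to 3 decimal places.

The effective depreciation rate is n + δ = 0.023 + 0.108 = 0.131.
Setting f'(k) = n+δ gives 0.42·3.8·k^(0.42−1) = 0.131, hence k_gold = (0.42·3.8/0.131)^(1/0.58) ≈ 74.4737.
y_gold = 3.8·74.4737^0.42 ≈ 23.2287.
c_gold = y_gold − (n+δ)·k_gold = 23.2287 − 0.131·74.4737 ≈ 13.4726.

c_gold ≈ 13.473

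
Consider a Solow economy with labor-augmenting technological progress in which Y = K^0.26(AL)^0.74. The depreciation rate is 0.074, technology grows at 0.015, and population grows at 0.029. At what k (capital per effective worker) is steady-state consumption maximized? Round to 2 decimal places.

Break-even investment rate: n + g + δ = 0.029 + 0.015 + 0.074 = 0.118.
At the golden rule the marginal product of capital equals n+g+δ: 0.26·k^(0.26−1) = 0.118. Solving, k_gold = (0.26/0.118)^(1/0.74) ≈ 2.9083.

k_gold ≈ 2.91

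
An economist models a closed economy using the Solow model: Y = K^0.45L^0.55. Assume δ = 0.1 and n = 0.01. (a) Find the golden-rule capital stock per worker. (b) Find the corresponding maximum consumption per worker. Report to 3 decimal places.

The effective depreciation rate is n + δ = 0.01 + 0.1 = 0.11.
Setting f'(k) = n+δ gives 0.45·k^(0.45−1) = 0.11, hence k_gold = (0.45/0.11)^(1/0.55) ≈ 12.9539.
y_gold = 12.9539^0.45 ≈ 3.1665; c_gold = y_gold − 0.11·k_gold ≈ 1.7416.

(a) k_gold ≈ 12.954; (b) c_gold ≈ 1.742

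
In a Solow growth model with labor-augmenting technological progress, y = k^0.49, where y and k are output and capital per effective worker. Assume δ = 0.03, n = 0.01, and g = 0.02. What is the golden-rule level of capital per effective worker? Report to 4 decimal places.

Break-even investment rate: n + g + δ = 0.01 + 0.02 + 0.03 = 0.06.
At the golden rule the marginal product of capital equals n+g+δ: 0.49·k^(0.49−1) = 0.06. Solving, k_gold = (0.49/0.06)^(1/0.51) ≈ 61.4219.

k_gold ≈ 61.4219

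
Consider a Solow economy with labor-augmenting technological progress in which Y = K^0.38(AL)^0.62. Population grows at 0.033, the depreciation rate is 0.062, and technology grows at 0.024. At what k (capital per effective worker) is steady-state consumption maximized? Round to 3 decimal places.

Capital per effective worker breaks even when investment replaces (n + g + δ)·k; here n + g + δ = 0.119.
Setting f'(k) = n+g+δ gives 0.38·k^(0.38−1) = 0.119, hence k_gold = (0.38/0.119)^(1/0.62) ≈ 6.5056.

k_gold ≈ 6.506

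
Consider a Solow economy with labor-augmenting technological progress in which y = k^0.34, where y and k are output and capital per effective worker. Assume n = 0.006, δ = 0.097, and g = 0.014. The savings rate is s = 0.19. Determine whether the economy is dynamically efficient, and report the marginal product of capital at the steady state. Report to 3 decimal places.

Capital per effective worker breaks even when investment replaces (n + g + δ)·k; here n + g + δ = 0.117.
Steady-state k*: s·k^0.34 = 0.117·k gives k* = (0.19/0.117)^(1/0.66) ≈ 2.0847.
MPK = 0.34·2.0847^(-0.66) ≈ 0.2094.
MPK > n+g+δ = 0.117, so the economy is dynamically efficient (under-saving).

dynamically efficient; MPK ≈ 0.209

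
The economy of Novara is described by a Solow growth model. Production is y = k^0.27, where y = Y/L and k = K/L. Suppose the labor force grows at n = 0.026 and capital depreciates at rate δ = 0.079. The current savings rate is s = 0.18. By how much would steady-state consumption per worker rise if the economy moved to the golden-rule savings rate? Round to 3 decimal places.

Break-even investment rate: n + δ = 0.026 + 0.079 = 0.105.
Current steady state (s = 0.18): k* = (0.18/0.105)^(1/0.73) ≈ 2.0925, y* = 2.0925^0.27 ≈ 1.2206, c* = (1−0.18)·1.2206 ≈ 1.0009.
At the golden rule the marginal product of capital equals n+δ: 0.27·k^(0.27−1) = 0.105. Solving, k_gold = (0.27/0.105)^(1/0.73) ≈ 3.6466.
y_gold = 3.6466^0.27 ≈ 1.4181, c_gold = y_gold − 0.105·k_gold ≈ 1.0352.
Gain: Δc = 1.0352 − 1.0009 ≈ 0.0343.

Δc ≈ 0.034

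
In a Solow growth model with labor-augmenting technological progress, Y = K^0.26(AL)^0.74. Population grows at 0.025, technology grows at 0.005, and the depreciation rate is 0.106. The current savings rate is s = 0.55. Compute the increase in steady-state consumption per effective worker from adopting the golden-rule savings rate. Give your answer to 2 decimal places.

n + g + δ = 0.025 + 0.005 + 0.106 = 0.136.
Current steady state (s = 0.55): k* = (0.55/0.136)^(1/0.74) ≈ 6.6074, y* = 6.6074^0.26 ≈ 1.6338, c* = (1−0.55)·1.6338 ≈ 0.7352.
Golden rule sets MPK = n+g+δ: 0.26·k^(0.26−1) = 0.136, so k_gold = (0.26/0.136)^(1/0.74) ≈ 2.4006.
y_gold = 2.4006^0.26 ≈ 1.2557, c_gold = y_gold − 0.136·k_gold ≈ 0.9292.
Gain: Δc = 0.9292 − 0.7352 ≈ 0.1940.

Δc ≈ 0.19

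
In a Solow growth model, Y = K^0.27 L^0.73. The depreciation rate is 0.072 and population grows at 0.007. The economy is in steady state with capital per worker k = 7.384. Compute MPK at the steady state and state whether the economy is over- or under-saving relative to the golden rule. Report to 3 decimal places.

over-saving; MPK ≈ 0.063

n + δ = 0.007 + 0.072 = 0.079.
MPK = 0.27·k^(0.27−1) = 0.27·7.384^(-0.73) ≈ 0.0627.
MPK < 0.079, so the economy is dynamically inefficient (over-saving).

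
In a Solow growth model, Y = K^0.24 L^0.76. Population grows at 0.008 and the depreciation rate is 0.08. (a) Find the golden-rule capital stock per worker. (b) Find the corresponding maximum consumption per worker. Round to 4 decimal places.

(a) k_gold ≈ 3.7439; (b) c_gold ≈ 1.0433

The effective depreciation rate is n + δ = 0.008 + 0.08 = 0.088.
Golden rule sets MPK = n+δ: 0.24·k^(0.24−1) = 0.088, so k_gold = (0.24/0.088)^(1/0.76) ≈ 3.7439.
y_gold = 3.7439^0.24 ≈ 1.3728; c_gold = y_gold − 0.088·k_gold ≈ 1.0433.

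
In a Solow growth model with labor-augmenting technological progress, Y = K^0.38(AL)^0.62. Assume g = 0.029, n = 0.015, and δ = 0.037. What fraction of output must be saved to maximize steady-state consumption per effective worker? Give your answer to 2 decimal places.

s_gold = 0.38

n + g + δ = 0.015 + 0.029 + 0.037 = 0.081.
At the golden rule MPK = n+g+δ, and in any Cobb-Douglas steady state s = (n+g+δ)·k/y = MPK·k/y = capital's share 0.38.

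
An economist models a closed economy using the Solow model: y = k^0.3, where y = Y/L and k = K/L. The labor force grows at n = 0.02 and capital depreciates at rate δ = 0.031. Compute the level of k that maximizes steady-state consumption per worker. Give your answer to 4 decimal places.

Break-even investment rate: n + δ = 0.02 + 0.031 = 0.051.
At the golden rule the marginal product of capital equals n+δ: 0.3·k^(0.3−1) = 0.051. Solving, k_gold = (0.3/0.051)^(1/0.7) ≈ 12.5707.

k_gold ≈ 12.5707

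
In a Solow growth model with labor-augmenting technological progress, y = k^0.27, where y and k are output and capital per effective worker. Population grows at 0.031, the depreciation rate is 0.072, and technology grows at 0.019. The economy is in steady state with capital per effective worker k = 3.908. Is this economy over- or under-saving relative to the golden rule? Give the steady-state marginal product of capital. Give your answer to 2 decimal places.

over-saving; MPK ≈ 0.10

n + g + δ = 0.031 + 0.019 + 0.072 = 0.122.
MPK = 0.27·k^(0.27−1) = 0.27·3.908^(-0.73) ≈ 0.0998.
MPK < 0.122, so the economy is dynamically inefficient (over-saving).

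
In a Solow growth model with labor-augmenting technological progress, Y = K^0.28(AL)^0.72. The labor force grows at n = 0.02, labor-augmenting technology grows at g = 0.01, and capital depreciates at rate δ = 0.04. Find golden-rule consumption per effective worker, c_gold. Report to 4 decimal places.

c_gold ≈ 1.2344

Break-even investment rate: n + g + δ = 0.02 + 0.01 + 0.04 = 0.07.
Setting f'(k) = n+g+δ gives 0.28·k^(0.28−1) = 0.07, hence k_gold = (0.28/0.07)^(1/0.72) ≈ 6.8580.
y_gold = 6.8580^0.28 ≈ 1.7145.
c_gold = y_gold − (n+g+δ)·k_gold = 1.7145 − 0.07·6.8580 ≈ 1.2344.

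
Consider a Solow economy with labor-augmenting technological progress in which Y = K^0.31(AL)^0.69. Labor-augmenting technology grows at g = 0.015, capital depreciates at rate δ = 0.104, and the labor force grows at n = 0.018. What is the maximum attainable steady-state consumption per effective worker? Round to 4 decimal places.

c_gold ≈ 0.9958

The effective depreciation rate is n + g + δ = 0.018 + 0.015 + 0.104 = 0.137.
Golden rule sets MPK = n+g+δ: 0.31·k^(0.31−1) = 0.137, so k_gold = (0.31/0.137)^(1/0.69) ≈ 3.2657.
y_gold = 3.2657^0.31 ≈ 1.4432.
c_gold = y_gold − (n+g+δ)·k_gold = 1.4432 − 0.137·3.2657 ≈ 0.9958.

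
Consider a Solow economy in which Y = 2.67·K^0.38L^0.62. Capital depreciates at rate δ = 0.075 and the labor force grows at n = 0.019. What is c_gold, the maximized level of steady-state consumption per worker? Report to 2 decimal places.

Break-even investment rate: n + δ = 0.019 + 0.075 = 0.094.
At the golden rule the marginal product of capital equals n+δ: 0.38·2.67·k^(0.38−1) = 0.094. Solving, k_gold = (0.38·2.67/0.094)^(1/0.62) ≈ 46.3872.
y_gold = 2.67·46.3872^0.38 ≈ 11.4747.
c_gold = y_gold − (n+δ)·k_gold = 11.4747 − 0.094·46.3872 ≈ 7.1143.

c_gold ≈ 7.11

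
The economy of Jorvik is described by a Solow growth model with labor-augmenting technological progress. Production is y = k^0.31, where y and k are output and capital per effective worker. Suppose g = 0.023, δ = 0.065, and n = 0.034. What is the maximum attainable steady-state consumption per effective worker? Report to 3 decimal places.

n + g + δ = 0.034 + 0.023 + 0.065 = 0.122.
Maximizing c = f(k) − (n+g+δ)·k gives f'(k) = n+g+δ, i.e. 0.31·k^(0.31−1) = 0.122, so k_gold = (0.31/0.122)^(1/0.69) ≈ 3.8633.
y_gold = 3.8633^0.31 ≈ 1.5204.
c_gold = y_gold − (n+g+δ)·k_gold = 1.5204 − 0.122·3.8633 ≈ 1.0491.

c_gold ≈ 1.049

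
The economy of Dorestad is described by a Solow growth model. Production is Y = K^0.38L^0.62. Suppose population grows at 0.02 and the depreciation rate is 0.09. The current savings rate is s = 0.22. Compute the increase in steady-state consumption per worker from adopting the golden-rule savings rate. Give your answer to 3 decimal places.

Δc ≈ 0.133

Capital per worker breaks even when investment replaces (n + δ)·k; here n + δ = 0.11.
Current steady state (s = 0.22): k* = (0.22/0.11)^(1/0.62) ≈ 3.0587, y* = 3.0587^0.38 ≈ 1.5293, c* = (1−0.22)·1.5293 ≈ 1.1929.
At the golden rule the marginal product of capital equals n+δ: 0.38·k^(0.38−1) = 0.11. Solving, k_gold = (0.38/0.11)^(1/0.62) ≈ 7.3854.
y_gold = 7.3854^0.38 ≈ 2.1379, c_gold = y_gold − 0.11·k_gold ≈ 1.3255.
Gain: Δc = 1.3255 − 1.1929 ≈ 0.1326.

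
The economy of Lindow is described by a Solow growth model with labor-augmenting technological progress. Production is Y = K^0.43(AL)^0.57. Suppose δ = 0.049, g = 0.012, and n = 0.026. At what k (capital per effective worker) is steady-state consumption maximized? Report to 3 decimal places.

k_gold ≈ 16.499

n + g + δ = 0.026 + 0.012 + 0.049 = 0.087.
Golden rule sets MPK = n+g+δ: 0.43·k^(0.43−1) = 0.087, so k_gold = (0.43/0.087)^(1/0.57) ≈ 16.4989.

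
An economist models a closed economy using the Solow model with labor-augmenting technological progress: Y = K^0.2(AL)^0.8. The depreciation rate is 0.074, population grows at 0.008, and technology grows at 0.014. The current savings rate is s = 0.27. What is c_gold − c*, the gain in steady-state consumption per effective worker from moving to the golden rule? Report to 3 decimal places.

Δc ≈ 0.016

Break-even investment rate: n + g + δ = 0.008 + 0.014 + 0.074 = 0.096.
Current steady state (s = 0.27): k* = (0.27/0.096)^(1/0.8) ≈ 3.6422, y* = 3.6422^0.2 ≈ 1.2950, c* = (1−0.27)·1.2950 ≈ 0.9454.
Golden rule sets MPK = n+g+δ: 0.2·k^(0.2−1) = 0.096, so k_gold = (0.2/0.096)^(1/0.8) ≈ 2.5029.
y_gold = 2.5029^0.2 ≈ 1.2014, c_gold = y_gold − 0.096·k_gold ≈ 0.9611.
Gain: Δc = 0.9611 − 0.9454 ≈ 0.0158.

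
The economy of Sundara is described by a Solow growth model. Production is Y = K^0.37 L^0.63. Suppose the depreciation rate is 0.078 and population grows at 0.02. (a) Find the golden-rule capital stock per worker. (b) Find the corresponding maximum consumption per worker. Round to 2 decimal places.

The effective depreciation rate is n + δ = 0.02 + 0.078 = 0.098.
Setting f'(k) = n+δ gives 0.37·k^(0.37−1) = 0.098, hence k_gold = (0.37/0.098)^(1/0.63) ≈ 8.2382.
y_gold = 8.2382^0.37 ≈ 2.1820; c_gold = y_gold − 0.098·k_gold ≈ 1.3747.

(a) k_gold ≈ 8.24; (b) c_gold ≈ 1.37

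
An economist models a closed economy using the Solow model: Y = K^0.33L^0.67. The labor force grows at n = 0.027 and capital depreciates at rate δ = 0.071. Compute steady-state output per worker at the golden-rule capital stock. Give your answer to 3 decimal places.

Break-even investment rate: n + δ = 0.027 + 0.071 = 0.098.
Setting f'(k) = n+δ gives 0.33·k^(0.33−1) = 0.098, hence k_gold = (0.33/0.098)^(1/0.67) ≈ 6.1235.
Output: y_gold = k_gold^0.33 = 6.1235^0.33 ≈ 1.8185.

y_gold ≈ 1.818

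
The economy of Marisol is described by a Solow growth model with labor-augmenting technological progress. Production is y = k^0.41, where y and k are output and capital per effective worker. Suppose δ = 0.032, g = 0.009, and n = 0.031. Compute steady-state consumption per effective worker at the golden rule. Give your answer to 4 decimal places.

Break-even investment rate: n + g + δ = 0.031 + 0.009 + 0.032 = 0.072.
Maximizing c = f(k) − (n+g+δ)·k gives f'(k) = n+g+δ, i.e. 0.41·k^(0.41−1) = 0.072, so k_gold = (0.41/0.072)^(1/0.59) ≈ 19.0733.
y_gold = 19.0733^0.41 ≈ 3.3495.
c_gold = y_gold − (n+g+δ)·k_gold = 3.3495 − 0.072·19.0733 ≈ 1.9762.

c_gold ≈ 1.9762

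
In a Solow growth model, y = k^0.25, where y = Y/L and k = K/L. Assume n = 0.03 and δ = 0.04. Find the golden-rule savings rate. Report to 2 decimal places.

Capital per worker breaks even when investment replaces (n + δ)·k; here n + δ = 0.07.
At the golden rule MPK = n+δ, and in any Cobb-Douglas steady state s = (n+δ)·k/y = MPK·k/y = capital's share 0.25.

s_gold = 0.25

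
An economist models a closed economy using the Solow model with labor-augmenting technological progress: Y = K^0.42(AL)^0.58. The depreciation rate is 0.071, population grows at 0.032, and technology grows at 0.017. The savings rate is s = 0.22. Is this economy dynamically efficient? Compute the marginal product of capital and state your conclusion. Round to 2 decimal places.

Capital per effective worker breaks even when investment replaces (n + g + δ)·k; here n + g + δ = 0.12.
Steady-state k*: s·k^0.42 = 0.12·k gives k* = (0.22/0.12)^(1/0.58) ≈ 2.8436.
MPK = 0.42·2.8436^(-0.58) ≈ 0.2291.
MPK > n+g+δ = 0.12, so the economy is dynamically efficient (under-saving).

dynamically efficient; MPK ≈ 0.23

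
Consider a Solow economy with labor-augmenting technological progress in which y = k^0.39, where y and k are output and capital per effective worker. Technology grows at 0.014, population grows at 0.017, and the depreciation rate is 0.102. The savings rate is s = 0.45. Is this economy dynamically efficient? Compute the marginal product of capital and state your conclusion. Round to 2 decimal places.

n + g + δ = 0.017 + 0.014 + 0.102 = 0.133.
Steady-state k*: s·k^0.39 = 0.133·k gives k* = (0.45/0.133)^(1/0.61) ≈ 7.3757.
MPK = 0.39·7.3757^(-0.61) ≈ 0.1153.
MPK < n+g+δ = 0.133, so the economy is dynamically inefficient (over-saving).

dynamically inefficient; MPK ≈ 0.12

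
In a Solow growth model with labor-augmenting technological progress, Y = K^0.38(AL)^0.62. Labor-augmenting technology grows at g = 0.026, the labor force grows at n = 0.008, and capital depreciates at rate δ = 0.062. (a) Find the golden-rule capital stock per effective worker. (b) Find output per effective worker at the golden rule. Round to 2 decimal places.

(a) k_gold ≈ 9.20; (b) y_gold ≈ 2.32

n + g + δ = 0.008 + 0.026 + 0.062 = 0.096.
Maximizing c = f(k) − (n+g+δ)·k gives f'(k) = n+g+δ, i.e. 0.38·k^(0.38−1) = 0.096, so k_gold = (0.38/0.096)^(1/0.62) ≈ 9.1988.
y_gold = 9.1988^0.38 ≈ 2.3239.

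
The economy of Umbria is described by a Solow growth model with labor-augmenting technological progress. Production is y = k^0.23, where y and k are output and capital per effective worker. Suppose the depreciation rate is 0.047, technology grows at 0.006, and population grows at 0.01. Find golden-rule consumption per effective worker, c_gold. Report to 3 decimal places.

The effective depreciation rate is n + g + δ = 0.01 + 0.006 + 0.047 = 0.063.
Setting f'(k) = n+g+δ gives 0.23·k^(0.23−1) = 0.063, hence k_gold = (0.23/0.063)^(1/0.77) ≈ 5.3749.
y_gold = 5.3749^0.23 ≈ 1.4723.
c_gold = y_gold − (n+g+δ)·k_gold = 1.4723 − 0.063·5.3749 ≈ 1.1336.

c_gold ≈ 1.134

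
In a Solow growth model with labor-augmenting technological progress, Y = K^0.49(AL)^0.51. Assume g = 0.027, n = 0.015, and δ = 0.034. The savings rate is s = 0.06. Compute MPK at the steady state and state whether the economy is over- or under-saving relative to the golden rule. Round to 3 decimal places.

under-saving; MPK ≈ 0.621

n + g + δ = 0.015 + 0.027 + 0.034 = 0.076.
Steady-state k*: s·k^0.49 = 0.076·k gives k* = (0.06/0.076)^(1/0.51) ≈ 0.6291.
MPK = 0.49·0.6291^(-0.51) ≈ 0.6207.
MPK > n+g+δ = 0.076, so the economy is dynamically efficient (under-saving).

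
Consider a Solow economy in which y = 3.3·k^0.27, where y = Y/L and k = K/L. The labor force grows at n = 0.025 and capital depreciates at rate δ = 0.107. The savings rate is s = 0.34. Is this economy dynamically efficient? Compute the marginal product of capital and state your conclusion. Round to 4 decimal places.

dynamically inefficient; MPK ≈ 0.1048

The effective depreciation rate is n + δ = 0.025 + 0.107 = 0.132.
Steady-state k*: s·A·k^0.27 = 0.132·k gives k* = (0.34·3.3/0.132)^(1/0.73) ≈ 18.7576.
MPK = 0.27·3.3·18.7576^(-0.73) ≈ 0.1048.
MPK < n+δ = 0.132, so the economy is dynamically inefficient (over-saving).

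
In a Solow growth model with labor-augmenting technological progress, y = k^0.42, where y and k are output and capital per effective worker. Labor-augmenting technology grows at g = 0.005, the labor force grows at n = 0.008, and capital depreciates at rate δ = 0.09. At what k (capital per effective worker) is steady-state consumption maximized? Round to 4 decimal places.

k_gold ≈ 11.2833

n + g + δ = 0.008 + 0.005 + 0.09 = 0.103.
Golden rule sets MPK = n+g+δ: 0.42·k^(0.42−1) = 0.103, so k_gold = (0.42/0.103)^(1/0.58) ≈ 11.2833.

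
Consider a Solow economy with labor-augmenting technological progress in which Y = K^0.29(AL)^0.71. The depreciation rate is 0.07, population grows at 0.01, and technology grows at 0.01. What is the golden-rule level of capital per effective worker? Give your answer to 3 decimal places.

k_gold ≈ 5.197

Capital per effective worker breaks even when investment replaces (n + g + δ)·k; here n + g + δ = 0.09.
At the golden rule the marginal product of capital equals n+g+δ: 0.29·k^(0.29−1) = 0.09. Solving, k_gold = (0.29/0.09)^(1/0.71) ≈ 5.1965.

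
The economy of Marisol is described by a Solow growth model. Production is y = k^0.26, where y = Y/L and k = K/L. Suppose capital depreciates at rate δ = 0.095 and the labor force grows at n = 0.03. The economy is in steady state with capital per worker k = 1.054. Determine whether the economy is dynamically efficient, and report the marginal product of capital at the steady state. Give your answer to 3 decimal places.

Capital per worker breaks even when investment replaces (n + δ)·k; here n + δ = 0.125.
MPK = 0.26·k^(0.26−1) = 0.26·1.054^(-0.74) ≈ 0.2501.
MPK > 0.125, so the economy is dynamically efficient (under-saving).

dynamically efficient; MPK ≈ 0.250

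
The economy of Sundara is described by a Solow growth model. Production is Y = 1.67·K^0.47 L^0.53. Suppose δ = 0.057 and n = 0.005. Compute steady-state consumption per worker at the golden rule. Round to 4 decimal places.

c_gold ≈ 8.4064

Break-even investment rate: n + δ = 0.005 + 0.057 = 0.062.
Setting f'(k) = n+δ gives 0.47·1.67·k^(0.47−1) = 0.062, hence k_gold = (0.47·1.67/0.062)^(1/0.53) ≈ 120.2383.
y_gold = 1.67·120.2383^0.47 ≈ 15.8612.
c_gold = y_gold − (n+δ)·k_gold = 15.8612 − 0.062·120.2383 ≈ 8.4064.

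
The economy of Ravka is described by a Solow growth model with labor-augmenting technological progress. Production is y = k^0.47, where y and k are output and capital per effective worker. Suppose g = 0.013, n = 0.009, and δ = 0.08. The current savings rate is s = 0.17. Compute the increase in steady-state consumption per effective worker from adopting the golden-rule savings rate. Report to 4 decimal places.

n + g + δ = 0.009 + 0.013 + 0.08 = 0.102.
Current steady state (s = 0.17): k* = (0.17/0.102)^(1/0.53) ≈ 2.6217, y* = 2.6217^0.47 ≈ 1.5730, c* = (1−0.17)·1.5730 ≈ 1.3056.
Setting f'(k) = n+g+δ gives 0.47·k^(0.47−1) = 0.102, hence k_gold = (0.47/0.102)^(1/0.53) ≈ 17.8600.
y_gold = 17.8600^0.47 ≈ 3.8760, c_gold = y_gold − 0.102·k_gold ≈ 2.0543.
Gain: Δc = 2.0543 − 1.3056 ≈ 0.7487.

Δc ≈ 0.7487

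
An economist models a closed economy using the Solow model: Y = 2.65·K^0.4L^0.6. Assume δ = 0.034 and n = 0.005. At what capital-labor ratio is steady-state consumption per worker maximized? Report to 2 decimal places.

Break-even investment rate: n + δ = 0.005 + 0.034 = 0.039.
At the golden rule the marginal product of capital equals n+δ: 0.4·2.65·k^(0.4−1) = 0.039. Solving, k_gold = (0.4·2.65/0.039)^(1/0.6) ≈ 245.6983.

k_gold ≈ 245.70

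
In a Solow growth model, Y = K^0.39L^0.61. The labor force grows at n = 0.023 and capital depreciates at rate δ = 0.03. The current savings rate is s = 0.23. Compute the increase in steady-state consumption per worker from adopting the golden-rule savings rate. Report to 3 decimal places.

Δc ≈ 0.217

Capital per worker breaks even when investment replaces (n + δ)·k; here n + δ = 0.053.
Current steady state (s = 0.23): k* = (0.23/0.053)^(1/0.61) ≈ 11.0918, y* = 11.0918^0.39 ≈ 2.5559, c* = (1−0.23)·2.5559 ≈ 1.9681.
Setting f'(k) = n+δ gives 0.39·k^(0.39−1) = 0.053, hence k_gold = (0.39/0.053)^(1/0.61) ≈ 26.3612.
y_gold = 26.3612^0.39 ≈ 3.5824, c_gold = y_gold − 0.053·k_gold ≈ 2.1853.
Gain: Δc = 2.1853 − 1.9681 ≈ 0.2172.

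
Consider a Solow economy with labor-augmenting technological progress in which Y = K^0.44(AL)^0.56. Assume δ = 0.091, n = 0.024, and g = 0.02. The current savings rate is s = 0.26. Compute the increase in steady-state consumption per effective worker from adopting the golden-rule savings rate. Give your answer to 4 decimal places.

Δc ≈ 0.1785

The effective depreciation rate is n + g + δ = 0.024 + 0.02 + 0.091 = 0.135.
Current steady state (s = 0.26): k* = (0.26/0.135)^(1/0.56) ≈ 3.2232, y* = 3.2232^0.44 ≈ 1.6736, c* = (1−0.26)·1.6736 ≈ 1.2384.
At the golden rule the marginal product of capital equals n+g+δ: 0.44·k^(0.44−1) = 0.135. Solving, k_gold = (0.44/0.135)^(1/0.56) ≈ 8.2468.
y_gold = 8.2468^0.44 ≈ 2.5303, c_gold = y_gold − 0.135·k_gold ≈ 1.4169.
Gain: Δc = 1.4169 − 1.2384 ≈ 0.1785.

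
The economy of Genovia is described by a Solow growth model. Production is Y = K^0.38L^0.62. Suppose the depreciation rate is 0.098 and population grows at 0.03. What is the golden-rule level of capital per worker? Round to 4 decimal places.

k_gold ≈ 5.7838

Capital per worker breaks even when investment replaces (n + δ)·k; here n + δ = 0.128.
At the golden rule the marginal product of capital equals n+δ: 0.38·k^(0.38−1) = 0.128. Solving, k_gold = (0.38/0.128)^(1/0.62) ≈ 5.7838.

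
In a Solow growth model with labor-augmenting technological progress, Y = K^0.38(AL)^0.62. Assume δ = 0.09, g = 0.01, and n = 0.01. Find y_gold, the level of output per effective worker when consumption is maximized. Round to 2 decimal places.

Break-even investment rate: n + g + δ = 0.01 + 0.01 + 0.09 = 0.11.
Golden rule sets MPK = n+g+δ: 0.38·k^(0.38−1) = 0.11, so k_gold = (0.38/0.11)^(1/0.62) ≈ 7.3854.
Output: y_gold = k_gold^0.38 = 7.3854^0.38 ≈ 2.1379.

y_gold ≈ 2.14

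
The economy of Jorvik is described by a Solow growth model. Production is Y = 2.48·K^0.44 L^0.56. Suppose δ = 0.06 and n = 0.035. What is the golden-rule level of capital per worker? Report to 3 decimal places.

k_gold ≈ 78.195

Break-even investment rate: n + δ = 0.035 + 0.06 = 0.095.
Golden rule sets MPK = n+δ: 0.44·2.48·k^(0.44−1) = 0.095, so k_gold = (0.44·2.48/0.095)^(1/0.56) ≈ 78.1952.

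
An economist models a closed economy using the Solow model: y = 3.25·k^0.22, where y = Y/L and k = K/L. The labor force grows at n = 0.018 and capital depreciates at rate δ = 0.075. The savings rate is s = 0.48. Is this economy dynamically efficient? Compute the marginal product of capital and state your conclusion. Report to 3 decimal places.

n + δ = 0.018 + 0.075 = 0.093.
Steady-state k*: s·A·k^0.22 = 0.093·k gives k* = (0.48·3.25/0.093)^(1/0.78) ≈ 37.1581.
MPK = 0.22·3.25·37.1581^(-0.78) ≈ 0.0426.
MPK < n+δ = 0.093, so the economy is dynamically inefficient (over-saving).

dynamically inefficient; MPK ≈ 0.043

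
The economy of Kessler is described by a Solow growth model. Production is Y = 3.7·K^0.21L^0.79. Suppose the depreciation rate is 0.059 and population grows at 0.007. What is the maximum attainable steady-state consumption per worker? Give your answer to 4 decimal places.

c_gold ≈ 5.6298

Capital per worker breaks even when investment replaces (n + δ)·k; here n + δ = 0.066.
At the golden rule the marginal product of capital equals n+δ: 0.21·3.7·k^(0.21−1) = 0.066. Solving, k_gold = (0.21·3.7/0.066)^(1/0.79) ≈ 22.6747.
y_gold = 3.7·22.6747^0.21 ≈ 7.1263.
c_gold = y_gold − (n+δ)·k_gold = 7.1263 − 0.066·22.6747 ≈ 5.6298.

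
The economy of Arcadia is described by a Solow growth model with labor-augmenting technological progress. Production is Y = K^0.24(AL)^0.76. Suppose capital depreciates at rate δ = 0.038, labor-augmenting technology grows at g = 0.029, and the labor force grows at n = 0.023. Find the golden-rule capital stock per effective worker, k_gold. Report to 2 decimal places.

k_gold ≈ 3.63

n + g + δ = 0.023 + 0.029 + 0.038 = 0.09.
Maximizing c = f(k) − (n+g+δ)·k gives f'(k) = n+g+δ, i.e. 0.24·k^(0.24−1) = 0.09, so k_gold = (0.24/0.09)^(1/0.76) ≈ 3.6348.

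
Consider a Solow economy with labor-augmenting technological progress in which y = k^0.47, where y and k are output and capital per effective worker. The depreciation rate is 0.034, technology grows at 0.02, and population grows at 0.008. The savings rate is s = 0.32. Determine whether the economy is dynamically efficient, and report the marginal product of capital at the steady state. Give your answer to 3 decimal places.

dynamically efficient; MPK ≈ 0.091

n + g + δ = 0.008 + 0.02 + 0.034 = 0.062.
Steady-state k*: s·k^0.47 = 0.062·k gives k* = (0.32/0.062)^(1/0.53) ≈ 22.1221.
MPK = 0.47·22.1221^(-0.53) ≈ 0.0911.
MPK > n+g+δ = 0.062, so the economy is dynamically efficient (under-saving).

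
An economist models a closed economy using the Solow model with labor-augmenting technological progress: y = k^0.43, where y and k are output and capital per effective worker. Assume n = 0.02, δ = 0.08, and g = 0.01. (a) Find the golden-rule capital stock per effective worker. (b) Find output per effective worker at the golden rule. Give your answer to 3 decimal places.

(a) k_gold ≈ 10.933; (b) y_gold ≈ 2.797

n + g + δ = 0.02 + 0.01 + 0.08 = 0.11.
At the golden rule the marginal product of capital equals n+g+δ: 0.43·k^(0.43−1) = 0.11. Solving, k_gold = (0.43/0.11)^(1/0.57) ≈ 10.9328.
y_gold = 10.9328^0.43 ≈ 2.7968.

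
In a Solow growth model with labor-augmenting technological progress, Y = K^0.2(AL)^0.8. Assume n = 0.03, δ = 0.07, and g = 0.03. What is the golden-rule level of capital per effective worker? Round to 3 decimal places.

k_gold ≈ 1.713

n + g + δ = 0.03 + 0.03 + 0.07 = 0.13.
At the golden rule the marginal product of capital equals n+g+δ: 0.2·k^(0.2−1) = 0.13. Solving, k_gold = (0.2/0.13)^(1/0.8) ≈ 1.7134.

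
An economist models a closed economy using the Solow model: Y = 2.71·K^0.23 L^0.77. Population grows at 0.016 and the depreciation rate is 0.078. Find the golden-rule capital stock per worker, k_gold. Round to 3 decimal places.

Break-even investment rate: n + δ = 0.016 + 0.078 = 0.094.
At the golden rule the marginal product of capital equals n+δ: 0.23·2.71·k^(0.23−1) = 0.094. Solving, k_gold = (0.23·2.71/0.094)^(1/0.77) ≈ 11.6674.

k_gold ≈ 11.667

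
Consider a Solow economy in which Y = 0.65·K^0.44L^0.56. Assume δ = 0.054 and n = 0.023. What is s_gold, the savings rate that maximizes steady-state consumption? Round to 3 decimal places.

Capital per worker breaks even when investment replaces (n + δ)·k; here n + δ = 0.077.
At the golden rule MPK = n+δ, and in any Cobb-Douglas steady state s = (n+δ)·k/y = MPK·k/y = capital's share 0.44.

s_gold = 0.440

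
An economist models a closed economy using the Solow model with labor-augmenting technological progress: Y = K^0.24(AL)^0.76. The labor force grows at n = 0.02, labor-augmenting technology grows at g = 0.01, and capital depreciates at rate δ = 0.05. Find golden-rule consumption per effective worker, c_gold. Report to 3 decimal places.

c_gold ≈ 1.075

The effective depreciation rate is n + g + δ = 0.02 + 0.01 + 0.05 = 0.08.
Setting f'(k) = n+g+δ gives 0.24·k^(0.24−1) = 0.08, hence k_gold = (0.24/0.08)^(1/0.76) ≈ 4.2442.
y_gold = 4.2442^0.24 ≈ 1.4147.
c_gold = y_gold − (n+g+δ)·k_gold = 1.4147 − 0.08·4.2442 ≈ 1.0752.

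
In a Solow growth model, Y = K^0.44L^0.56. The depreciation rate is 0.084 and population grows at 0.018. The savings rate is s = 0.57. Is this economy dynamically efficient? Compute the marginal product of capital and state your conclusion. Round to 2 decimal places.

The effective depreciation rate is n + δ = 0.018 + 0.084 = 0.102.
Steady-state k*: s·k^0.44 = 0.102·k gives k* = (0.57/0.102)^(1/0.56) ≈ 21.5983.
MPK = 0.44·21.5983^(-0.56) ≈ 0.0787.
MPK < n+δ = 0.102, so the economy is dynamically inefficient (over-saving).

dynamically inefficient; MPK ≈ 0.08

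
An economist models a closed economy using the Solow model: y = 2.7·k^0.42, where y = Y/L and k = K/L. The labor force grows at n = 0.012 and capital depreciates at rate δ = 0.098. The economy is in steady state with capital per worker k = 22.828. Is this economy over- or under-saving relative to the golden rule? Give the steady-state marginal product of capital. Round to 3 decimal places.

under-saving; MPK ≈ 0.185

n + δ = 0.012 + 0.098 = 0.11.
MPK = 0.42·2.7·k^(0.42−1) = 0.42·2.7·22.828^(-0.58) ≈ 0.1848.
MPK > 0.11, so the economy is dynamically efficient (under-saving).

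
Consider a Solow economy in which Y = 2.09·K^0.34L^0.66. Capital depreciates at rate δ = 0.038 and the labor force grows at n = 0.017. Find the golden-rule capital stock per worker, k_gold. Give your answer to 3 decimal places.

k_gold ≈ 48.276

Capital per worker breaks even when investment replaces (n + δ)·k; here n + δ = 0.055.
Setting f'(k) = n+δ gives 0.34·2.09·k^(0.34−1) = 0.055, hence k_gold = (0.34·2.09/0.055)^(1/0.66) ≈ 48.2760.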